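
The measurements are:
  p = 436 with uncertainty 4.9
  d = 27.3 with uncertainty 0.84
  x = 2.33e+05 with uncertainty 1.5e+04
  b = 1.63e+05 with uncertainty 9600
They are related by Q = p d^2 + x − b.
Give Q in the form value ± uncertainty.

(3.95 ± 0.270) × 10^5

Let w = p·d^2 = 3.25e+05. δw/w = √((1·δp/p)² + (2·δd/d)²) = √(0.000126 + 0.00379) = 0.0626, so δw = 20300.
Q = w + x − b: δQ = √(δw² + δx² + δb²) = √(4.13e+08 + 2.25e+08 + 9.22e+07) = 27000
Q = 3.95e+05.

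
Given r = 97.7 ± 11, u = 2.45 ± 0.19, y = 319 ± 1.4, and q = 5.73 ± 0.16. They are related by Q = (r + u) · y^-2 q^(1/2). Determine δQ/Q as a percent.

11.1%

Let w = r + u = 100. δw = √(δr² + δu²) = √(121 + 0.0361) = 11.0, so δw/w = 0.110.
Q is then a monomial in w, y, q:
δQ/Q = √((δw/w)² + (-2·δy/y)² + (½·δq/q)²) = √(0.0121 + 7.7e-05 + 0.000195) = 0.111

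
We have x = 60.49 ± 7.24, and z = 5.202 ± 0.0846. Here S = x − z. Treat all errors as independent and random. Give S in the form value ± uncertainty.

55.29 ± 7.24

Sums and differences: (δS)² = Σ (cᵢ δxᵢ)².
  (δx)² = 52.4;  (δz)² = 0.00716
δS = √(52.4) = 7.24
S = 55.29.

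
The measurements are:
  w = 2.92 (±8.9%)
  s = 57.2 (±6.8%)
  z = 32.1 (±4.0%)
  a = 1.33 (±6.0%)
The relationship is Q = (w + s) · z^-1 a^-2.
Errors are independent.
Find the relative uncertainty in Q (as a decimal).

Let u = w + s = 60.1. δu = √(δw² + δs²) = √(0.0675 + 15.1) = 3.90, so δu/u = 0.0648.
Q is then a monomial in u, z, a:
δQ/Q = √((δu/u)² + (-1·δz/z)² + (-2·δa/a)²) = √(0.00420 + 0.00160 + 0.0144) = 0.142

0.142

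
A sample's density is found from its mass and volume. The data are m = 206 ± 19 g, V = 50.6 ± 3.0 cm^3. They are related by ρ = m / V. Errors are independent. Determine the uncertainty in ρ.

0.446 g/cm^3

Each factor contributes (exponent × relative error)² to (δρ/ρ)²:
  (1·δm/m)² = (1×0.0922)² = 0.00851;  (-1·δV/V)² = (-1×0.0593)² = 0.00352
δρ/ρ = √(0.0120) = 0.110
ρ = 4.07 g/cm^3, so δρ = 0.110 × 4.07 = 0.446 g/cm^3.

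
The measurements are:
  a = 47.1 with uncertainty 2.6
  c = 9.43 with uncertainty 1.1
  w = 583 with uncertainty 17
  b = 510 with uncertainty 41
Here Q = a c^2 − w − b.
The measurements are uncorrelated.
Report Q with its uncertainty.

Let p = a·c^2 = 4190. δp/p = √((1·δa/a)² + (2·δc/c)²) = √(0.00305 + 0.0544) = 0.240, so δp = 1000.
Q = p − w − b: δQ = √(δp² + δw² + δb²) = √(1.01e+06 + 289 + 1680) = 1010
Q = 3100.

3100 ± 1010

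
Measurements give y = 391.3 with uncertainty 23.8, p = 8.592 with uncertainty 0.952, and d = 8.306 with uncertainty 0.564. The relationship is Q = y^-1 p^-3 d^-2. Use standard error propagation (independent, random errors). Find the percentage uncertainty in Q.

Products/powers → add relative errors in quadrature, weighted by exponent:
  (-1·δy/y)² = (-1×0.0608)² = 0.00370;  (-3·δp/p)² = (-3×0.111)² = 0.110;  (-2·δd/d)² = (-2×0.0679)² = 0.0184
δQ/Q = √(0.133) = 0.364

36.4%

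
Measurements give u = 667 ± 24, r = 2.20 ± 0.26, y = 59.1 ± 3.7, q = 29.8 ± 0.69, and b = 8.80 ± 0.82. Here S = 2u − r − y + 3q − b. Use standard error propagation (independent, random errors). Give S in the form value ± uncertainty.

1350 ± 48.2

Sums and differences: (δS)² = Σ (cᵢ δxᵢ)².
  (2·δu)² = 2300;  (δr)² = 0.0676;  (δy)² = 13.7;  (3·δq)² = 4.28;  (δb)² = 0.672
δS = √(2320) = 48.2
S = 1350.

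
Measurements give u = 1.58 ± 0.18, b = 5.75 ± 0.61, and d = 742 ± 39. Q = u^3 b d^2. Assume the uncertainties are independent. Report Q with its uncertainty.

For a monomial Q ∝ u^3, b, d^2, fractional errors add in quadrature:
  (3·δu/u)² = (3×0.114)² = 0.117;  (1·δb/b)² = (1×0.106)² = 0.0113;  (2·δd/d)² = (2×0.0526)² = 0.0111
δQ/Q = √(0.139) = 0.373
Q = 1.25e+07, so δQ = 0.373 × 1.25e+07 = 4.66e+06.

(1.25 ± 0.466) × 10^7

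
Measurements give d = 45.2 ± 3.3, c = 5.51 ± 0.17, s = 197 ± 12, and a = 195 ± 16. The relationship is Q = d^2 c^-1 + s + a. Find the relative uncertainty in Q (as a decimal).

Let p = d^2·c^-1 = 371. δp/p = √((2·δd/d)² + (-1·δc/c)²) = √(0.0213 + 0.000952) = 0.149, so δp = 55.3.
Q = p + s + a: δQ = √(δp² + δs² + δa²) = √(3060 + 144 + 256) = 58.8
Q = 763, so δQ/Q = 58.8/763 = 0.0771.

0.0771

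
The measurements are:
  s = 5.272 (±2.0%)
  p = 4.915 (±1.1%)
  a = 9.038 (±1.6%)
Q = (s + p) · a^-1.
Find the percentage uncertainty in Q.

1.98%

Let u = s + p = 10.19. δu = √(δs² + δp²) = √(0.0111 + 0.00292) = 0.118, so δu/u = 0.0116.
Q is then a monomial in u, a:
δQ/Q = √((δu/u)² + (-1·δa/a)²) = √(0.000135 + 0.000256) = 0.0198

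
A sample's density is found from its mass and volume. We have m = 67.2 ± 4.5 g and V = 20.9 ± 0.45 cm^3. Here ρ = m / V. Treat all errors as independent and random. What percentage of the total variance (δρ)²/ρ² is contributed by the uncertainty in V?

9.37%

(δρ/ρ)² = (1·δm/m)² + (-1·δV/V)²
  m term: (1×0.0670)² = 0.00448
  V term: (-1×0.0215)² = 0.000464
Total = 0.00495. Share from V = 0.000464/0.00495 = 0.0937.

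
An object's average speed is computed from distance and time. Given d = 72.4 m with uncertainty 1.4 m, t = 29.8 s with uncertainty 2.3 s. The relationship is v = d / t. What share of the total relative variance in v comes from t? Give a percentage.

94.1%

(δv/v)² = (1·δd/d)² + (-1·δt/t)²
  d term: (1×0.0193)² = 0.000374
  t term: (-1×0.0772)² = 0.00596
Total = 0.00633. Share from t = 0.00596/0.00633 = 0.941.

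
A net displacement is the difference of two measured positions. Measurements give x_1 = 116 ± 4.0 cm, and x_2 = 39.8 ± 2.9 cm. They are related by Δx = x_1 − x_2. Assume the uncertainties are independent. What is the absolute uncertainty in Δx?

Each term contributes (cᵢ δxᵢ)² to (δΔx)²:
  (δx_1)² = 16.0;  (δx_2)² = 8.41
δΔx = √(24.4) = 4.94 cm

4.94 cm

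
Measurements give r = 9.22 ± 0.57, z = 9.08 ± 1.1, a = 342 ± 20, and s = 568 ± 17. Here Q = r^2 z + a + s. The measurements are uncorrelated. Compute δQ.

136

Let p = r^2·z = 772. δp/p = √((2·δr/r)² + (1·δz/z)²) = √(0.0153 + 0.0147) = 0.173, so δp = 134.
Q = p + a + s: δQ = √(δp² + δa² + δs²) = √(17900 + 400 + 289) = 136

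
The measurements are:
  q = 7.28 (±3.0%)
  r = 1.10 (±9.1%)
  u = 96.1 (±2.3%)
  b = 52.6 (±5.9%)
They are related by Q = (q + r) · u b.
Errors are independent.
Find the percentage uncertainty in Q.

Let w = q + r = 8.38. δw = √(δq² + δr²) = √(0.0477 + 0.0100) = 0.240, so δw/w = 0.0287.
Q is then a monomial in w, u, b:
δQ/Q = √((δw/w)² + (1·δu/u)² + (1·δb/b)²) = √(0.000822 + 0.000529 + 0.00348) = 0.0695

6.95%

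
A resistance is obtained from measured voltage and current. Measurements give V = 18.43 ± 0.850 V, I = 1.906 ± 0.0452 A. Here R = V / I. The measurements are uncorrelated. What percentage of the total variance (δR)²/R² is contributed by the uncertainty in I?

20.9%

(δR/R)² = (1·δV/V)² + (-1·δI/I)²
  V term: (1×0.0461)² = 0.00213
  I term: (-1×0.0237)² = 0.000562
Total = 0.00269. Share from I = 0.000562/0.00269 = 0.209.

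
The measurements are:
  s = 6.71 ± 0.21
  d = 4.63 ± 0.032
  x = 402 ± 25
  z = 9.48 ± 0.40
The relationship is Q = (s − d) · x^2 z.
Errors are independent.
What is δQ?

5.3e+05

Let u = s − d = 2.08. δu = √(δs² + δd²) = √(0.0441 + 0.00102) = 0.212, so δu/u = 0.102.
Q is then a monomial in u, x, z:
δQ/Q = √((δu/u)² + (2·δx/x)² + (1·δz/z)²) = √(0.0104 + 0.0155 + 0.00178) = 0.166
Q = 3.19e+06, so δQ = 0.166 × 3.19e+06 = 5.3e+05.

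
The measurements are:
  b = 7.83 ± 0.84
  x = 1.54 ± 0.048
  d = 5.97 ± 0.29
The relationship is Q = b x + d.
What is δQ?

1.38

Let p = b·x = 12.1. δp/p = √((1·δb/b)² + (1·δx/x)²) = √(0.0115 + 0.000971) = 0.112, so δp = 1.35.
Q = p + d: δQ = √(δp² + δd²) = √(1.81 + 0.0841) = 1.38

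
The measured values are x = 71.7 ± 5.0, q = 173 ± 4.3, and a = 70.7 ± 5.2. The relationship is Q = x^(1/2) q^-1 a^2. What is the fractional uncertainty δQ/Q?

0.153

Since Q is a product/quotient, work with relative uncertainties:
  (½·δx/x)² = (0.5×0.0697)² = 0.00122;  (-1·δq/q)² = (-1×0.0249)² = 0.000618;  (2·δa/a)² = (2×0.0736)² = 0.0216
δQ/Q = √(0.0235) = 0.153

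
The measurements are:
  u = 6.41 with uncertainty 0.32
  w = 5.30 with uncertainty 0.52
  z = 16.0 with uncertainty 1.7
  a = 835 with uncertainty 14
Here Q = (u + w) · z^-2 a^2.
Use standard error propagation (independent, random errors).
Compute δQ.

Let h = u + w = 11.7. δh = √(δu² + δw²) = √(0.102 + 0.270) = 0.611, so δh/h = 0.0521.
Q is then a monomial in h, z, a:
δQ/Q = √((δh/h)² + (-2·δz/z)² + (2·δa/a)²) = √(0.00272 + 0.0452 + 0.00112) = 0.221
Q = 31900, so δQ = 0.221 × 31900 = 7060.

7060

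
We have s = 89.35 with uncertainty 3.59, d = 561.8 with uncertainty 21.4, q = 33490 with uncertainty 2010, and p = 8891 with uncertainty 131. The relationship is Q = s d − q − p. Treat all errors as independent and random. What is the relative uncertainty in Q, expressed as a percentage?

43.9%

Let w = s·d = 50200. δw/w = √((1·δs/s)² + (1·δd/d)²) = √(0.00161 + 0.00145) = 0.0554, so δw = 2780.
Q = w − q − p: δQ = √(δw² + δq² + δp²) = √(7.72e+06 + 4.04e+06 + 17200) = 3430
Q = 7816, so δQ/Q = 3430/7816 = 0.439.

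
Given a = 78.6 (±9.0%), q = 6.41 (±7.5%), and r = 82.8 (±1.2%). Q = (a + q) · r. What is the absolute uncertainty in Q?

Let u = a + q = 85.0. δu = √(δa² + δq²) = √(50.0 + 0.231) = 7.09, so δu/u = 0.0834.
Q is then a monomial in u, r:
δQ/Q = √((δu/u)² + (1·δr/r)²) = √(0.00696 + 0.000144) = 0.0843
Q = 7040, so δQ = 0.0843 × 7040 = 593.

593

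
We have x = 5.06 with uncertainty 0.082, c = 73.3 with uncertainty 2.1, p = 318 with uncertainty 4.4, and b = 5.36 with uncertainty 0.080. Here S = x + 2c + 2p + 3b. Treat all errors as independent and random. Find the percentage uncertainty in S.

1.21%

Each term contributes (cᵢ δxᵢ)² to (δS)²:
  (δx)² = 0.00672;  (2·δc)² = 17.6;  (2·δp)² = 77.4;  (3·δb)² = 0.0576
δS = √(95.1) = 9.75
S = 804, so δS/S = 9.75/804 = 0.0121.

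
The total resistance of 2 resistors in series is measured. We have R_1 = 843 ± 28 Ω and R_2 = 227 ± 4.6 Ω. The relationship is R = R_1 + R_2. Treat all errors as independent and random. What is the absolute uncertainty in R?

Absolute uncertainties add in quadrature for a linear combination:
  (δR_1)² = 784;  (δR_2)² = 21.2
δR = √(805) = 28.4 Ω

28.4 Ω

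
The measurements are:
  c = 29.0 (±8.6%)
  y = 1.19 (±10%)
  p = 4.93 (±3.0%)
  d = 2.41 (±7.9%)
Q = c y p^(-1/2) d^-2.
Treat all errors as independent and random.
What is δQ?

0.552

Since Q is a product/quotient, work with relative uncertainties:
  (1·δc/c)² = (1×0.0860)² = 0.00740;  (1·δy/y)² = (1×0.100)² = 0.0100;  (−½·δp/p)² = (-0.5×0.0300)² = 0.000225;  (-2·δd/d)² = (-2×0.0790)² = 0.0250
δQ/Q = √(0.0426) = 0.206
Q = 2.68, so δQ = 0.206 × 2.68 = 0.552.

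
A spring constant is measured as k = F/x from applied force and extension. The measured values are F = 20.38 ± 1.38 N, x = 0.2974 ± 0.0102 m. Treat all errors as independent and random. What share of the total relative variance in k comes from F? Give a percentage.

79.6%

(δk/k)² = (1·δF/F)² + (-1·δx/x)²
  F term: (1×0.0677)² = 0.00459
  x term: (-1×0.0343)² = 0.00118
Total = 0.00576. Share from F = 0.00459/0.00576 = 0.796.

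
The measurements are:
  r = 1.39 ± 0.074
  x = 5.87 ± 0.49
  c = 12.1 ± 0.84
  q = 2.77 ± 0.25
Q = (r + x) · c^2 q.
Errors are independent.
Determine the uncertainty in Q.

Let u = r + x = 7.26. δu = √(δr² + δx²) = √(0.00548 + 0.240) = 0.496, so δu/u = 0.0683.
Q is then a monomial in u, c, q:
δQ/Q = √((δu/u)² + (2·δc/c)² + (1·δq/q)²) = √(0.00466 + 0.0193 + 0.00815) = 0.179
Q = 2940, so δQ = 0.179 × 2940 = 527.

527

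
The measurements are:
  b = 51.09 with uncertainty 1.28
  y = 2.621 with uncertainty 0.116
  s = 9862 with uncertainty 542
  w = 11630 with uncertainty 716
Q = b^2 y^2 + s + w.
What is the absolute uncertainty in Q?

Let p = b^2·y^2 = 17930. δp/p = √((2·δb/b)² + (2·δy/y)²) = √(0.00251 + 0.00784) = 0.102, so δp = 1820.
Q = p + s + w: δQ = √(δp² + δs² + δw²) = √(3.33e+06 + 2.94e+05 + 5.13e+05) = 2030

2030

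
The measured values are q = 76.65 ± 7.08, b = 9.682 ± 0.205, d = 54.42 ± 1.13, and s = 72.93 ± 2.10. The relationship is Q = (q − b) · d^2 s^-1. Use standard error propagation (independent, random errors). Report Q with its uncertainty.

Let u = q − b = 66.97. δu = √(δq² + δb²) = √(50.1 + 0.0420) = 7.08, so δu/u = 0.106.
Q is then a monomial in u, d, s:
δQ/Q = √((δu/u)² + (2·δd/d)² + (-1·δs/s)²) = √(0.0112 + 0.00172 + 0.000829) = 0.117
Q = 2719, so δQ = 0.117 × 2719 = 319.

2719 ± 319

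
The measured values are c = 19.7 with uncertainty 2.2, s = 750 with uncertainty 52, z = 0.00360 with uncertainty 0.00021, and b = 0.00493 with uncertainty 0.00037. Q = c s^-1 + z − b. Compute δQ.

Let p = c·s^-1 = 0.0263. δp/p = √((1·δc/c)² + (-1·δs/s)²) = √(0.0125 + 0.00481) = 0.131, so δp = 0.00345.
Q = p + z − b: δQ = √(δp² + δz² + δb²) = √(1.19e-05 + 4.41e-08 + 1.37e-07) = 0.00348

0.00348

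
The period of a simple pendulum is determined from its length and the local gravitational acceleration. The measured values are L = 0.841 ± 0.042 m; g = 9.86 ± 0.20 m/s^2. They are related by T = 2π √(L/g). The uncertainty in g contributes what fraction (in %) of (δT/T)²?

(δT/T)² = (½·δL/L)² + (−½·δg/g)²
  L term: (0.5×0.0499)² = 0.000624
  g term: (-0.5×0.0203)² = 0.000103
Total = 0.000726. Share from g = 0.000103/0.000726 = 0.142.

14.2%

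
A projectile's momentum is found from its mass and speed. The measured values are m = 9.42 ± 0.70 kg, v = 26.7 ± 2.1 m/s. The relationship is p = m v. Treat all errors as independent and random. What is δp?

27.2 kg·m/s

Since p is a product/quotient, work with relative uncertainties:
  (1·δm/m)² = (1×0.0743)² = 0.00552;  (1·δv/v)² = (1×0.0787)² = 0.00619
δp/p = √(0.0117) = 0.108
p = 252 kg·m/s, so δp = 0.108 × 252 = 27.2 kg·m/s.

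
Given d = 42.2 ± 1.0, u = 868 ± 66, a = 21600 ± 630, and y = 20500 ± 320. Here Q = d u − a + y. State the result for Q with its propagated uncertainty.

Let p = d·u = 36600. δp/p = √((1·δd/d)² + (1·δu/u)²) = √(0.000562 + 0.00578) = 0.0796, so δp = 2920.
Q = p − a + y: δQ = √(δp² + δa² + δy²) = √(8.51e+06 + 3.97e+05 + 1.02e+05) = 3000
Q = 35500.

35500 ± 3000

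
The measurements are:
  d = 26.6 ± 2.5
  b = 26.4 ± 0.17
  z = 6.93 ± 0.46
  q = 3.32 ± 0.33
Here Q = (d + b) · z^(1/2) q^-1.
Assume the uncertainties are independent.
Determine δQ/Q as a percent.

Let u = d + b = 53.0. δu = √(δd² + δb²) = √(6.25 + 0.0289) = 2.51, so δu/u = 0.0473.
Q is then a monomial in u, z, q:
δQ/Q = √((δu/u)² + (½·δz/z)² + (-1·δq/q)²) = √(0.00224 + 0.00110 + 0.00988) = 0.115

11.5%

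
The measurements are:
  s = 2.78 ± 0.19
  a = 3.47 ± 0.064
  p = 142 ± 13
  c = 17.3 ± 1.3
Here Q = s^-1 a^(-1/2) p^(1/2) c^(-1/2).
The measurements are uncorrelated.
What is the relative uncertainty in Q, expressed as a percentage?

9.09%

For a monomial Q ∝ s^-1, a^(-1/2), p^(1/2), c^(-1/2), fractional errors add in quadrature:
  (-1·δs/s)² = (-1×0.0683)² = 0.00467;  (−½·δa/a)² = (-0.5×0.0184)² = 8.5e-05;  (½·δp/p)² = (0.5×0.0915)² = 0.00210;  (−½·δc/c)² = (-0.5×0.0751)² = 0.00141
δQ/Q = √(0.00826) = 0.0909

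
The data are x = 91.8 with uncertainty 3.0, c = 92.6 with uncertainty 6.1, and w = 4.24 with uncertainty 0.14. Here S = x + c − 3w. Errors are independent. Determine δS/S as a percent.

3.97%

S is a linear combination, so absolute uncertainties add in quadrature:
  (δx)² = 9.00;  (δc)² = 37.2;  (3·δw)² = 0.176
δS = √(46.4) = 6.81
S = 172, so δS/S = 6.81/172 = 0.0397.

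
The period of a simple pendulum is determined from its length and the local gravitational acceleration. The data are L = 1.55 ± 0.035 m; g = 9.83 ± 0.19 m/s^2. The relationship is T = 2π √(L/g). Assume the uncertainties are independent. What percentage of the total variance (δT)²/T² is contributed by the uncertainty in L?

(δT/T)² = (½·δL/L)² + (−½·δg/g)²
  L term: (0.5×0.0226)² = 0.000127
  g term: (-0.5×0.0193)² = 9.34e-05
Total = 0.000221. Share from L = 0.000127/0.000221 = 0.577.

57.7%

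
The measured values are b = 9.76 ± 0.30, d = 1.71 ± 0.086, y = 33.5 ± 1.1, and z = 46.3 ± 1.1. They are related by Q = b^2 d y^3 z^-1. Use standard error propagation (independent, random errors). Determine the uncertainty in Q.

17000

For a monomial Q ∝ b^2, d, y^3, z^-1, fractional errors add in quadrature:
  (2·δb/b)² = (2×0.0307)² = 0.00378;  (1·δd/d)² = (1×0.0503)² = 0.00253;  (3·δy/y)² = (3×0.0328)² = 0.00970;  (-1·δz/z)² = (-1×0.0238)² = 0.000564
δQ/Q = √(0.0166) = 0.129
Q = 1.32e+05, so δQ = 0.129 × 1.32e+05 = 17000.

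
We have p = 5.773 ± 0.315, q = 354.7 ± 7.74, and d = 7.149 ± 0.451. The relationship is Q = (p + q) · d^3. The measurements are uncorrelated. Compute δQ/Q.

Let u = p + q = 360.5. δu = √(δp² + δq²) = √(0.0992 + 59.9) = 7.75, so δu/u = 0.0215.
Q is then a monomial in u, d:
δQ/Q = √((δu/u)² + (3·δd/d)²) = √(0.000462 + 0.0358) = 0.190

0.190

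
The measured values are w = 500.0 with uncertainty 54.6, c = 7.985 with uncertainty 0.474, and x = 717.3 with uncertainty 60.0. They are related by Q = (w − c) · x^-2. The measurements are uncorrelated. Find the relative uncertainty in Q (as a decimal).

0.201

Let u = w − c = 492.0. δu = √(δw² + δc²) = √(2980 + 0.225) = 54.6, so δu/u = 0.111.
Q is then a monomial in u, x:
δQ/Q = √((δu/u)² + (-2·δx/x)²) = √(0.0123 + 0.0280) = 0.201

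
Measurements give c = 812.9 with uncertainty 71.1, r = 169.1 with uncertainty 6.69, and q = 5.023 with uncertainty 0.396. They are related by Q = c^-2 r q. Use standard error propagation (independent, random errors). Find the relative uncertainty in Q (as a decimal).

Q is a product of powers, so relative uncertainties combine in quadrature:
  (-2·δc/c)² = (-2×0.0875)² = 0.0306;  (1·δr/r)² = (1×0.0396)² = 0.00157;  (1·δq/q)² = (1×0.0788)² = 0.00622
δQ/Q = √(0.0384) = 0.196

0.196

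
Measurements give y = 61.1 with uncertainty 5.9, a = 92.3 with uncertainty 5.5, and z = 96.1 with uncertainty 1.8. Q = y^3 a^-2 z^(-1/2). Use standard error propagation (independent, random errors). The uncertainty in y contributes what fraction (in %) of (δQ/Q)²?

(δQ/Q)² = (3·δy/y)² + (-2·δa/a)² + (−½·δz/z)²
  y term: (3×0.0966)² = 0.0839
  a term: (-2×0.0596)² = 0.0142
  z term: (-0.5×0.0187)² = 8.77e-05
Total = 0.0982. Share from y = 0.0839/0.0982 = 0.854.

85.4%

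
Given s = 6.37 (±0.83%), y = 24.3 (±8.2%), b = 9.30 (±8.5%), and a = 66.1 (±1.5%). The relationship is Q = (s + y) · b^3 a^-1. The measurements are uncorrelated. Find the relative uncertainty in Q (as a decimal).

0.264

Let u = s + y = 30.7. δu = √(δs² + δy²) = √(0.00280 + 3.97) = 1.99, so δu/u = 0.0650.
Q is then a monomial in u, b, a:
δQ/Q = √((δu/u)² + (3·δb/b)² + (-1·δa/a)²) = √(0.00422 + 0.0650 + 0.000225) = 0.264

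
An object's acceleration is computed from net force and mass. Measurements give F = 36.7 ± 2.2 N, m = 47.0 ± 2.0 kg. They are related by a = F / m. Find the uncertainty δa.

0.0574 m/s^2

For a monomial a ∝ F, m^-1, fractional errors add in quadrature:
  (1·δF/F)² = (1×0.0599)² = 0.00359;  (-1·δm/m)² = (-1×0.0426)² = 0.00181
δa/a = √(0.00540) = 0.0735
a = 0.781 m/s^2, so δa = 0.0735 × 0.781 = 0.0574 m/s^2.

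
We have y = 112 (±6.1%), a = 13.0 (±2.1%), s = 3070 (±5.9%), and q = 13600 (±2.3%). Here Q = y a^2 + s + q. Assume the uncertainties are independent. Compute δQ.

Let p = y·a^2 = 18900. δp/p = √((1·δy/y)² + (2·δa/a)²) = √(0.00372 + 0.00176) = 0.0741, so δp = 1400.
Q = p + s + q: δQ = √(δp² + δs² + δq²) = √(1.97e+06 + 32800 + 97800) = 1450

1450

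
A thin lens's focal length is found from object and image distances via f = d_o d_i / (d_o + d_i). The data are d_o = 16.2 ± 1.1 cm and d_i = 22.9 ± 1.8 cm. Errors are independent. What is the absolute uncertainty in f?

0.488 cm

∂f/∂d_o = (d_i/(d_o+d_i))² = 0.343;  ∂f/∂d_i = (d_o/(d_o+d_i))² = 0.172
δf = √((∂f/∂d_o · δd_o)² + (∂f/∂d_i · δd_i)²) = √(0.142 + 0.0955) = 0.488 cm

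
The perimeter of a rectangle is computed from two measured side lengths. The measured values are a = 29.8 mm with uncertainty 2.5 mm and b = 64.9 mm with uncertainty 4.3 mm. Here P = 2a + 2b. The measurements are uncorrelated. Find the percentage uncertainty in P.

5.25%

Sums and differences: (δP)² = Σ (cᵢ δxᵢ)².
  (2·δa)² = 25.0;  (2·δb)² = 74.0
δP = √(99.0) = 9.95 mm
P = 189 mm, so δP/P = 9.95/189 = 0.0525.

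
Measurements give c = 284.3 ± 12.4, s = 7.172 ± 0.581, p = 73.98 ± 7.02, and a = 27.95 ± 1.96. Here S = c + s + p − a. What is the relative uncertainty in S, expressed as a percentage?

For a sum/difference, combine absolute errors in quadrature:
  (δc)² = 154;  (δs)² = 0.338;  (δp)² = 49.3;  (δa)² = 3.84
δS = √(207) = 14.4
S = 337.5, so δS/S = 14.4/337.5 = 0.0427.

4.27%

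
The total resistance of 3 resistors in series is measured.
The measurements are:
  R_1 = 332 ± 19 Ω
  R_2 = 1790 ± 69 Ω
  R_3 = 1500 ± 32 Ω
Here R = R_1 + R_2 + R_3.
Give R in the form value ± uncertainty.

3620 ± 78.4 Ω

Absolute uncertainties add in quadrature for a linear combination:
  (δR_1)² = 361;  (δR_2)² = 4760;  (δR_3)² = 1020
δR = √(6150) = 78.4 Ω
R = 3620 Ω.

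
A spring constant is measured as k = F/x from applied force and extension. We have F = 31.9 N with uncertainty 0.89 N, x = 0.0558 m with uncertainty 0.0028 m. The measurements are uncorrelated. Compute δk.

Since k is a product/quotient, work with relative uncertainties:
  (1·δF/F)² = (1×0.0279)² = 0.000778;  (-1·δx/x)² = (-1×0.0502)² = 0.00252
δk/k = √(0.00330) = 0.0574
k = 572 N/m, so δk = 0.0574 × 572 = 32.8 N/m.

32.8 N/m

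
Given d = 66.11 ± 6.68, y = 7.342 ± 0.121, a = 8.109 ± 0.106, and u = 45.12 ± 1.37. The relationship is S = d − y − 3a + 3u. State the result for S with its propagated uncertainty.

169.8 ± 7.85

Each term contributes (cᵢ δxᵢ)² to (δS)²:
  (δd)² = 44.6;  (δy)² = 0.0146;  (3·δa)² = 0.101;  (3·δu)² = 16.9
δS = √(61.6) = 7.85
S = 169.8.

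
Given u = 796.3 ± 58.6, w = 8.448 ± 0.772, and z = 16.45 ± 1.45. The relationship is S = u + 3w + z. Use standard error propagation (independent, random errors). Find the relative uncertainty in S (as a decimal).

Absolute uncertainties add in quadrature for a linear combination:
  (δu)² = 3430;  (3·δw)² = 5.36;  (δz)² = 2.10
δS = √(3440) = 58.7
S = 838.1, so δS/S = 58.7/838.1 = 0.0700.

0.0700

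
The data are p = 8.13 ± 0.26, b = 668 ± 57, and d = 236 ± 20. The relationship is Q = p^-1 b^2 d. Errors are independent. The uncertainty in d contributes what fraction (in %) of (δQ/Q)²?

19.2%

(δQ/Q)² = (-1·δp/p)² + (2·δb/b)² + (1·δd/d)²
  p term: (-1×0.0320)² = 0.00102
  b term: (2×0.0853)² = 0.0291
  d term: (1×0.0847)² = 0.00718
Total = 0.0373. Share from d = 0.00718/0.0373 = 0.192.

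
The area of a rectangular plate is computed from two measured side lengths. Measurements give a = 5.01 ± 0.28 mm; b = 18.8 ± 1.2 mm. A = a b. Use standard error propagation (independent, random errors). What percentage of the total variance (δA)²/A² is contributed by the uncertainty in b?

56.6%

(δA/A)² = (1·δa/a)² + (1·δb/b)²
  a term: (1×0.0559)² = 0.00312
  b term: (1×0.0638)² = 0.00407
Total = 0.00720. Share from b = 0.00407/0.00720 = 0.566.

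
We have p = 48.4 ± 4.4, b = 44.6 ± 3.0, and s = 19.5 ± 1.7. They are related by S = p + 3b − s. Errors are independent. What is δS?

Each term contributes (cᵢ δxᵢ)² to (δS)²:
  (δp)² = 19.4;  (3·δb)² = 81.0;  (δs)² = 2.89
δS = √(103) = 10.2

10.2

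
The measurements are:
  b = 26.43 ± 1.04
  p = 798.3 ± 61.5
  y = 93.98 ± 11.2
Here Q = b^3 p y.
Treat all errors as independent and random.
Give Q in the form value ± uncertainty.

Q is a product of powers, so relative uncertainties combine in quadrature:
  (3·δb/b)² = (3×0.0393)² = 0.0139;  (1·δp/p)² = (1×0.0770)² = 0.00593;  (1·δy/y)² = (1×0.119)² = 0.0142
δQ/Q = √(0.0341) = 0.185
Q = 1.385e+09, so δQ = 0.185 × 1.385e+09 = 2.56e+08.

(1.385 ± 0.256) × 10^9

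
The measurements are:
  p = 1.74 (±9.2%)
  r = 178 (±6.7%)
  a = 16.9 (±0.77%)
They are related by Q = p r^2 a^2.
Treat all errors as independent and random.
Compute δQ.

2.57e+06

Q is a product of powers, so relative uncertainties combine in quadrature:
  (1·δp/p)² = (1×0.0920)² = 0.00846;  (2·δr/r)² = (2×0.0670)² = 0.0180;  (2·δa/a)² = (2×0.00770)² = 0.000237
δQ/Q = √(0.0267) = 0.163
Q = 1.57e+07, so δQ = 0.163 × 1.57e+07 = 2.57e+06.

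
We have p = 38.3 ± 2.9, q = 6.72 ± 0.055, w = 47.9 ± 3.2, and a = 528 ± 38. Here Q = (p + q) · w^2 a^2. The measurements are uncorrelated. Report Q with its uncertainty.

(2.88 ± 0.595) × 10^10

Let u = p + q = 45.0. δu = √(δp² + δq²) = √(8.41 + 0.00302) = 2.90, so δu/u = 0.0644.
Q is then a monomial in u, w, a:
δQ/Q = √((δu/u)² + (2·δw/w)² + (2·δa/a)²) = √(0.00415 + 0.0179 + 0.0207) = 0.207
Q = 2.88e+10, so δQ = 0.207 × 2.88e+10 = 5.95e+09.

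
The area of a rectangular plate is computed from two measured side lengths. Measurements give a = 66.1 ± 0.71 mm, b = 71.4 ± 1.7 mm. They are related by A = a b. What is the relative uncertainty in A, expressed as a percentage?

2.61%

Since A is a product/quotient, work with relative uncertainties:
  (1·δa/a)² = (1×0.0107)² = 0.000115;  (1·δb/b)² = (1×0.0238)² = 0.000567
δA/A = √(0.000682) = 0.0261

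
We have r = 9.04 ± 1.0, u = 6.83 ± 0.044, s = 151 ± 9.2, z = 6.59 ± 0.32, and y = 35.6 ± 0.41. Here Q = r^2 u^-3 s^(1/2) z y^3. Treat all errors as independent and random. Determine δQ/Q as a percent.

23.2%

Each factor contributes (exponent × relative error)² to (δQ/Q)²:
  (2·δr/r)² = (2×0.111)² = 0.0489;  (-3·δu/u)² = (-3×0.00644)² = 0.000374;  (½·δs/s)² = (0.5×0.0609)² = 0.000928;  (1·δz/z)² = (1×0.0486)² = 0.00236;  (3·δy/y)² = (3×0.0115)² = 0.00119
δQ/Q = √(0.0538) = 0.232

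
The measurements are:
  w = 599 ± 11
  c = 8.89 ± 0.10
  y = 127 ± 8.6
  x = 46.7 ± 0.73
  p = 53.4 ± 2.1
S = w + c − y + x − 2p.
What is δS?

14.6

Sums and differences: (δS)² = Σ (cᵢ δxᵢ)².
  (δw)² = 121;  (δc)² = 0.0100;  (δy)² = 74.0;  (δx)² = 0.533;  (2·δp)² = 17.6
δS = √(213) = 14.6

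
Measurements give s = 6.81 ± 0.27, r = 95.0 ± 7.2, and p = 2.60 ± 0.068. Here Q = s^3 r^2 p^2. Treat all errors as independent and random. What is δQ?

Since Q is a product/quotient, work with relative uncertainties:
  (3·δs/s)² = (3×0.0396)² = 0.0141;  (2·δr/r)² = (2×0.0758)² = 0.0230;  (2·δp/p)² = (2×0.0262)² = 0.00274
δQ/Q = √(0.0399) = 0.200
Q = 1.93e+07, so δQ = 0.200 × 1.93e+07 = 3.85e+06.

3.85e+06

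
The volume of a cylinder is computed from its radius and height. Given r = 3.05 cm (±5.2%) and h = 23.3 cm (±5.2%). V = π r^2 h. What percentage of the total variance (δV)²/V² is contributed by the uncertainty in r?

(δV/V)² = (2·δr/r)² + (1·δh/h)²
  r term: (2×0.0520)² = 0.0108
  h term: (1×0.0520)² = 0.00270
Total = 0.0135. Share from r = 0.0108/0.0135 = 0.800.

80.0%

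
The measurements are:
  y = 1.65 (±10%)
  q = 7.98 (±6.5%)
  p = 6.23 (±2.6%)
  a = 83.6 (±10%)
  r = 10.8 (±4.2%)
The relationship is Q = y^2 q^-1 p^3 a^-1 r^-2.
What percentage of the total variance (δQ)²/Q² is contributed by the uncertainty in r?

(δQ/Q)² = (2·δy/y)² + (-1·δq/q)² + (3·δp/p)² + (-1·δa/a)² + (-2·δr/r)²
  y term: (2×0.100)² = 0.0400
  q term: (-1×0.0650)² = 0.00423
  p term: (3×0.0260)² = 0.00608
  a term: (-1×0.100)² = 0.0100
  r term: (-2×0.0420)² = 0.00706
Total = 0.0674. Share from r = 0.00706/0.0674 = 0.105.

10.5%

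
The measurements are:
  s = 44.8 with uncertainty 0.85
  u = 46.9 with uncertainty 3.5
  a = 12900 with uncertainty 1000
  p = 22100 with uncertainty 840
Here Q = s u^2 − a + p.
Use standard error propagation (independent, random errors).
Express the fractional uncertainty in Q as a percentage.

13.8%

Let w = s·u^2 = 98500. δw/w = √((1·δs/s)² + (2·δu/u)²) = √(0.000360 + 0.0223) = 0.150, so δw = 14800.
Q = w − a + p: δQ = √(δw² + δa² + δp²) = √(2.2e+08 + 1e+06 + 7.06e+05) = 14900
Q = 1.08e+05, so δQ/Q = 14900/1.08e+05 = 0.138.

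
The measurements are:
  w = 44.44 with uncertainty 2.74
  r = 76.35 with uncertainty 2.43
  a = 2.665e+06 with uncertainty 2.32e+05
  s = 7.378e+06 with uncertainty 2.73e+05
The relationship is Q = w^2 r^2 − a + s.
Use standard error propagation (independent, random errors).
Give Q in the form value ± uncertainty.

Let p = w^2·r^2 = 1.151e+07. δp/p = √((2·δw/w)² + (2·δr/r)²) = √(0.0152 + 0.00405) = 0.139, so δp = 1.6e+06.
Q = p − a + s: δQ = √(δp² + δa² + δs²) = √(2.55e+12 + 5.38e+10 + 7.45e+10) = 1.64e+06
Q = 1.623e+07.

(1.623 ± 0.164) × 10^7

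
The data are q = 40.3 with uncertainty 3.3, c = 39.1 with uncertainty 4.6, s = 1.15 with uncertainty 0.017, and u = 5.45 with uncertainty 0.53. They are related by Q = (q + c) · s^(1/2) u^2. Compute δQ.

Let w = q + c = 79.4. δw = √(δq² + δc²) = √(10.9 + 21.2) = 5.66, so δw/w = 0.0713.
Q is then a monomial in w, s, u:
δQ/Q = √((δw/w)² + (½·δs/s)² + (2·δu/u)²) = √(0.00508 + 5.46e-05 + 0.0378) = 0.207
Q = 2530, so δQ = 0.207 × 2530 = 524.

524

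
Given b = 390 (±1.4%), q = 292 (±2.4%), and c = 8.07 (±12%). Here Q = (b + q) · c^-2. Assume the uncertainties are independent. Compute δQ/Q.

0.240

Let u = b + q = 682. δu = √(δb² + δq²) = √(29.8 + 49.1) = 8.88, so δu/u = 0.0130.
Q is then a monomial in u, c:
δQ/Q = √((δu/u)² + (-2·δc/c)²) = √(0.000170 + 0.0576) = 0.240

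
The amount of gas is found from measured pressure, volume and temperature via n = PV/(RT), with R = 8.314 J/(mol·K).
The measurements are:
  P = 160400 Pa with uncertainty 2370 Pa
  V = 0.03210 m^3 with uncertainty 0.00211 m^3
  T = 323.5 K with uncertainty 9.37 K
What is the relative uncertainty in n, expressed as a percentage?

7.33%

For a monomial n ∝ P, V, T^-1, fractional errors add in quadrature:
  (1·δP/P)² = (1×0.0148)² = 0.000218;  (1·δV/V)² = (1×0.0657)² = 0.00432;  (-1·δT/T)² = (-1×0.0290)² = 0.000839
δn/n = √(0.00538) = 0.0733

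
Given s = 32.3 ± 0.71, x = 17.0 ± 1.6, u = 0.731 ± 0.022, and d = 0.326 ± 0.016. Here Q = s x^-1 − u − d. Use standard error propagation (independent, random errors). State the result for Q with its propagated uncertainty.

0.843 ± 0.186

Let p = s·x^-1 = 1.90. δp/p = √((1·δs/s)² + (-1·δx/x)²) = √(0.000483 + 0.00886) = 0.0967, so δp = 0.184.
Q = p − u − d: δQ = √(δp² + δu² + δd²) = √(0.0337 + 0.000484 + 0.000256) = 0.186
Q = 0.843.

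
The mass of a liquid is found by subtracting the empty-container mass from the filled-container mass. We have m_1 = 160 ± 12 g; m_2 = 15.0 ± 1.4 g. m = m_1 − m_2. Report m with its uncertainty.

145 ± 12.1 g

Each term contributes (cᵢ δxᵢ)² to (δm)²:
  (δm_1)² = 144;  (δm_2)² = 1.96
δm = √(146) = 12.1 g
m = 145 g.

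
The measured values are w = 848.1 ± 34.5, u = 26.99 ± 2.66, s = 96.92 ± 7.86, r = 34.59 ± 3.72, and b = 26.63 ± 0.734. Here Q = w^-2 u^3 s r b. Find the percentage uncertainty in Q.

Relative error in a monomial: (δQ/Q)² = Σ (nᵢ · δxᵢ/xᵢ)².
  (-2·δw/w)² = (-2×0.0407)² = 0.00662;  (3·δu/u)² = (3×0.0986)² = 0.0874;  (1·δs/s)² = (1×0.0811)² = 0.00658;  (1·δr/r)² = (1×0.108)² = 0.0116;  (1·δb/b)² = (1×0.0276)² = 0.000760
δQ/Q = √(0.113) = 0.336

33.6%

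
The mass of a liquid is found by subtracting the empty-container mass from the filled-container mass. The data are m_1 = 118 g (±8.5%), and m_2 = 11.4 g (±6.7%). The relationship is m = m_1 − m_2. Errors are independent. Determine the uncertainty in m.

Sums and differences: (δm)² = Σ (cᵢ δxᵢ)².
  (δm_1)² = 101;  (δm_2)² = 0.583
δm = √(101) = 10.1 g

10.1 g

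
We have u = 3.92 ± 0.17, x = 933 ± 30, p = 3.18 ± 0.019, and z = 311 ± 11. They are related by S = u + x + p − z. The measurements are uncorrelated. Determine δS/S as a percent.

S is a linear combination, so absolute uncertainties add in quadrature:
  (δu)² = 0.0289;  (δx)² = 900;  (δp)² = 0.000361;  (δz)² = 121
δS = √(1020) = 32.0
S = 629, so δS/S = 32.0/629 = 0.0508.

5.08%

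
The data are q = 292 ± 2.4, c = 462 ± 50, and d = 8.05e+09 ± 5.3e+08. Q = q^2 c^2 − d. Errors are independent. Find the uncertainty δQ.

3.99e+09

Let p = q^2·c^2 = 1.82e+10. δp/p = √((2·δq/q)² + (2·δc/c)²) = √(0.000270 + 0.0469) = 0.217, so δp = 3.95e+09.
Q = p − d: δQ = √(δp² + δd²) = √(1.56e+19 + 2.81e+17) = 3.99e+09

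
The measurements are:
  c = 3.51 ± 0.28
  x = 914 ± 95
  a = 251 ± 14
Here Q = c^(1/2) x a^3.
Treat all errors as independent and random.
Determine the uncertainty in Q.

5.44e+09

Each factor contributes (exponent × relative error)² to (δQ/Q)²:
  (½·δc/c)² = (0.5×0.0798)² = 0.00159;  (1·δx/x)² = (1×0.104)² = 0.0108;  (3·δa/a)² = (3×0.0558)² = 0.0280
δQ/Q = √(0.0404) = 0.201
Q = 2.71e+10, so δQ = 0.201 × 2.71e+10 = 5.44e+09.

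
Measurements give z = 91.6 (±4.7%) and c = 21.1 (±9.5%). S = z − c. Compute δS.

S is a linear combination, so absolute uncertainties add in quadrature:
  (δz)² = 18.5;  (δc)² = 4.02
δS = √(22.6) = 4.75

4.75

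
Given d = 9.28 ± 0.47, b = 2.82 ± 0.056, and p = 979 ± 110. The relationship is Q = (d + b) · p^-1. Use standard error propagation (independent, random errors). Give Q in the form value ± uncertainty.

0.0124 ± 0.00147

Let u = d + b = 12.1. δu = √(δd² + δb²) = √(0.221 + 0.00314) = 0.473, so δu/u = 0.0391.
Q is then a monomial in u, p:
δQ/Q = √((δu/u)² + (-1·δp/p)²) = √(0.00153 + 0.0126) = 0.119
Q = 0.0124, so δQ = 0.119 × 0.0124 = 0.00147.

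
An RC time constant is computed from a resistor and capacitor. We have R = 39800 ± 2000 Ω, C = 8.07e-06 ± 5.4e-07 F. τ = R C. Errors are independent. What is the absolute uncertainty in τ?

0.0269 s

Since τ is a product/quotient, work with relative uncertainties:
  (1·δR/R)² = (1×0.0503)² = 0.00253;  (1·δC/C)² = (1×0.0669)² = 0.00448
δτ/τ = √(0.00700) = 0.0837
τ = 0.321 s, so δτ = 0.0837 × 0.321 = 0.0269 s.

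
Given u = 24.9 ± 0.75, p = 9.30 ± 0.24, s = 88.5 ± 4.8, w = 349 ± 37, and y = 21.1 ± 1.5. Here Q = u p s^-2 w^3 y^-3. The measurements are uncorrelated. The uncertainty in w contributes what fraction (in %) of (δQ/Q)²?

63.2%

(δQ/Q)² = (1·δu/u)² + (1·δp/p)² + (-2·δs/s)² + (3·δw/w)² + (-3·δy/y)²
  u term: (1×0.0301)² = 0.000907
  p term: (1×0.0258)² = 0.000666
  s term: (-2×0.0542)² = 0.0118
  w term: (3×0.106)² = 0.101
  y term: (-3×0.0711)² = 0.0455
Total = 0.160. Share from w = 0.101/0.160 = 0.632.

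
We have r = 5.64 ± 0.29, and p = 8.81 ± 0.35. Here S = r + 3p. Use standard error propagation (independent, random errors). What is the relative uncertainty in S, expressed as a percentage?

3.40%

Each term contributes (cᵢ δxᵢ)² to (δS)²:
  (δr)² = 0.0841;  (3·δp)² = 1.10
δS = √(1.19) = 1.09
S = 32.1, so δS/S = 1.09/32.1 = 0.0340.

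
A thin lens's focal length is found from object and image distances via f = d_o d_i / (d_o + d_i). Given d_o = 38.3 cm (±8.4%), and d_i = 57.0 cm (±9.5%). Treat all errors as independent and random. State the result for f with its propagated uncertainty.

22.9 ± 1.45 cm

∂f/∂d_o = (d_i/(d_o+d_i))² = 0.358;  ∂f/∂d_i = (d_o/(d_o+d_i))² = 0.162
δf = √((∂f/∂d_o · δd_o)² + (∂f/∂d_i · δd_i)²) = √(1.32 + 0.765) = 1.45 cm
f = 22.9 cm.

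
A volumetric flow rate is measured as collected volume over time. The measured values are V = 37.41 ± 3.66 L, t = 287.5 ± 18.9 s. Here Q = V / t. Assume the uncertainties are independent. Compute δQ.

0.0153 L/s

Each factor contributes (exponent × relative error)² to (δQ/Q)²:
  (1·δV/V)² = (1×0.0978)² = 0.00957;  (-1·δt/t)² = (-1×0.0657)² = 0.00432
δQ/Q = √(0.0139) = 0.118
Q = 0.1301 L/s, so δQ = 0.118 × 0.1301 = 0.0153 L/s.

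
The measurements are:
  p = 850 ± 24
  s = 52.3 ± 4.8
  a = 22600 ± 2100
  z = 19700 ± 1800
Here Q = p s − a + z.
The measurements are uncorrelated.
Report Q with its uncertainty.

Let w = p·s = 44500. δw/w = √((1·δp/p)² + (1·δs/s)²) = √(0.000797 + 0.00842) = 0.0960, so δw = 4270.
Q = w − a + z: δQ = √(δw² + δa² + δz²) = √(1.82e+07 + 4.41e+06 + 3.24e+06) = 5090
Q = 41600.

41600 ± 5090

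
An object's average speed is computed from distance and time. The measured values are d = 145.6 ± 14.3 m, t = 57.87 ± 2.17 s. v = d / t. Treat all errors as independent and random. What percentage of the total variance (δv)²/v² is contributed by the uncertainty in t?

12.7%

(δv/v)² = (1·δd/d)² + (-1·δt/t)²
  d term: (1×0.0982)² = 0.00965
  t term: (-1×0.0375)² = 0.00141
Total = 0.0111. Share from t = 0.00141/0.0111 = 0.127.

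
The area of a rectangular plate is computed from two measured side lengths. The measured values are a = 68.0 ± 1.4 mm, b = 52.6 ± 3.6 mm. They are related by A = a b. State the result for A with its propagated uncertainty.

3580 ± 256 mm^2

For a monomial A ∝ a, b, fractional errors add in quadrature:
  (1·δa/a)² = (1×0.0206)² = 0.000424;  (1·δb/b)² = (1×0.0684)² = 0.00468
δA/A = √(0.00511) = 0.0715
A = 3580 mm^2, so δA = 0.0715 × 3580 = 256 mm^2.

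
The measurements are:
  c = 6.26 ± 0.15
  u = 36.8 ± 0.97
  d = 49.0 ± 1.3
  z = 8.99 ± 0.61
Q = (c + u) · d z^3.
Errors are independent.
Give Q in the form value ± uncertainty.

Let w = c + u = 43.1. δw = √(δc² + δu²) = √(0.0225 + 0.941) = 0.982, so δw/w = 0.0228.
Q is then a monomial in w, d, z:
δQ/Q = √((δw/w)² + (1·δd/d)² + (3·δz/z)²) = √(0.000520 + 0.000704 + 0.0414) = 0.207
Q = 1.53e+06, so δQ = 0.207 × 1.53e+06 = 3.17e+05.

(1.53 ± 0.317) × 10^6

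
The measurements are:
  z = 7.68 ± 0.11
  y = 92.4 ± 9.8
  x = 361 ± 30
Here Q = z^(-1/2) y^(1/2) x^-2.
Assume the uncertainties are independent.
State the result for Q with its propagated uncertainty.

Each factor contributes (exponent × relative error)² to (δQ/Q)²:
  (−½·δz/z)² = (-0.5×0.0143)² = 5.13e-05;  (½·δy/y)² = (0.5×0.106)² = 0.00281;  (-2·δx/x)² = (-2×0.0831)² = 0.0276
δQ/Q = √(0.0305) = 0.175
Q = 2.66e-05, so δQ = 0.175 × 2.66e-05 = 4.65e-06.

(2.66 ± 0.465) × 10^-5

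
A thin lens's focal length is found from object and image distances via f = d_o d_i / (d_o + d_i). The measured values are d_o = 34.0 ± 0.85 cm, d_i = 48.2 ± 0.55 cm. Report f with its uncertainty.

19.9 ± 0.307 cm

∂f/∂d_o = (d_i/(d_o+d_i))² = 0.344;  ∂f/∂d_i = (d_o/(d_o+d_i))² = 0.171
δf = √((∂f/∂d_o · δd_o)² + (∂f/∂d_i · δd_i)²) = √(0.0854 + 0.00885) = 0.307 cm
f = 19.9 cm.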